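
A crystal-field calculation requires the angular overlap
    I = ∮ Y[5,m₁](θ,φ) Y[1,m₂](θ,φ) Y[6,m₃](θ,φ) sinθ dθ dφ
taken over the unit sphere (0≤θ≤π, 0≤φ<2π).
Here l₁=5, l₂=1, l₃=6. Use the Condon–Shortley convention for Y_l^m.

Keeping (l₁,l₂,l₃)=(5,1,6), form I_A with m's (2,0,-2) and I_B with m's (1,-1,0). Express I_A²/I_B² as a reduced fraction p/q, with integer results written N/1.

32/15

l's match ⇒ only the (l;m) 3-j factors differ between A and B.
A: triangle coeff Δ(5,1,6) = 1/858; Σ_t [0,0]: t=0:+1/30240 = 1/30240; (3j)²=16/429 [(5 1 6; 2 0 -2)], sign=+1
B: triangle coeff Δ(5,1,6) = 1/858; Σ_t [0,0]: t=0:+1/34560 = 1/34560; (3j)²=5/286 [(5 1 6; 1 -1 0)], sign=+1
I_A²/I_B² = (16/429)/(5/286) = 32/15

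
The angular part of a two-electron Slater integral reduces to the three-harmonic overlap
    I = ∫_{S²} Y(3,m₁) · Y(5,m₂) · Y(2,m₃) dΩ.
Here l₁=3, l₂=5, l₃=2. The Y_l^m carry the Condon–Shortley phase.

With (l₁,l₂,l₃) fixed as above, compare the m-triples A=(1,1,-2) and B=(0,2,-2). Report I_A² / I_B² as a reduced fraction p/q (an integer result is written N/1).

l's match ⇒ only the (l;m) 3-j factors differ between A and B.
A: triangle coeff Δ(3,5,2) = 1/2310; Σ_t [2,2]: t=2:+1/1152 = 1/1152; (3j)²=1/154 [(3 5 2; 1 1 -2)], sign=+1
B: triangle coeff Δ(3,5,2) = 1/2310; Σ_t [3,3]: t=3:−1/864 = -1/864; (3j)²=1/66 [(3 5 2; 0 2 -2)], sign=-1
I_A²/I_B² = (1/154)/(1/66) = 3/7

3/7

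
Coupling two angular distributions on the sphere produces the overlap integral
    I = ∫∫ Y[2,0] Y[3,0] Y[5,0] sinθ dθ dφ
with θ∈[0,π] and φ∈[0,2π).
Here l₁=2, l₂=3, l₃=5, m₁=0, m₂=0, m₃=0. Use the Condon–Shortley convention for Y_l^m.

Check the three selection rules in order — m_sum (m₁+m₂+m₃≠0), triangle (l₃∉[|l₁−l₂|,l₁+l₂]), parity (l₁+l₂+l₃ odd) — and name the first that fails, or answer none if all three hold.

none

m₁+m₂+m₃ = 0 + 0 + 0 = 0  ✓
triangle: |2−3|=1 ≤ l₃=5 ≤ 2+3=5  ✓
parity: l₁+l₂+l₃ = 10 is even  ✓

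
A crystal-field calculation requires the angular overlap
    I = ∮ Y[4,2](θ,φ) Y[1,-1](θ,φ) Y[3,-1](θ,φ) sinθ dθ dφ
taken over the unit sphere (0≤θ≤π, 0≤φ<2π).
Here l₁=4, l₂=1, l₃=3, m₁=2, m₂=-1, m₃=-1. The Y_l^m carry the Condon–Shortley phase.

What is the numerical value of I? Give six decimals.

Rules hold: Σm=0, L=8 even, 3≤3≤5.
N = 9·3·7 = 189
Δ = 2!·6!·0!/9! = 1/252
Racah Σ t=1..1: t=1:−1/36 = -1/36
⇒ 3j(4 1 3; 0 0 0)² = 4/63, sgn +1
Racah Σ t=0..0: t=0:+1/96 = 1/96
⇒ 3j(4 1 3; 2 -1 -1)² = 5/84, sgn +1
4πI² = N·(3j₀)²·(3jₘ)² = 5/7
I = +1·√(0.714286/4π) = 0.23841361

0.238414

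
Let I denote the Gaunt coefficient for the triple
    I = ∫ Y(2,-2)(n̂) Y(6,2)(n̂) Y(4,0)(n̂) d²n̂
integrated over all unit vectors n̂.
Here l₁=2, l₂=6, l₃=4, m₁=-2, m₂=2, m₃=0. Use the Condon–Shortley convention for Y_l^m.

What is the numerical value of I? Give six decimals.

0.133065

Checks pass: Σm=0; 12 even; l₃=4∈[4,8].
(2·2+1)(2·6+1)(2·4+1) = 585
Δ: 4! 0! 8! / 13! → 1/6435
sum: t=2:+1/2304 = 1/2304
3j²(2 6 4; 0 0 0) = Δ·Π!·Σ² = 5/143  (sign +1)
sum: t=4:+1/13824 = 1/13824
3j²(2 6 4; -2 2 0) = Δ·Π!·Σ² = 14/1287  (sign +1)
combine: 4πI² = 585·5/143·14/1287 = 350/1573
take √, sign +1: I = 0.13306527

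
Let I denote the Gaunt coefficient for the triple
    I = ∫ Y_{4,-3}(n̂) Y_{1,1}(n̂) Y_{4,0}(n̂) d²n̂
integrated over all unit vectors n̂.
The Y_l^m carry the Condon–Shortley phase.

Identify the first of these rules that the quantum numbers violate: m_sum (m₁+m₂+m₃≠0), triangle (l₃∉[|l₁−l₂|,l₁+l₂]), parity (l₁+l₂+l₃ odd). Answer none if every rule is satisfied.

m₁+m₂+m₃ = -3 + 1 + 0 = -2  ✗
triangle: |4−1|=3 ≤ l₃=4 ≤ 4+1=5
parity: l₁+l₂+l₃ = 9 is odd

m_sum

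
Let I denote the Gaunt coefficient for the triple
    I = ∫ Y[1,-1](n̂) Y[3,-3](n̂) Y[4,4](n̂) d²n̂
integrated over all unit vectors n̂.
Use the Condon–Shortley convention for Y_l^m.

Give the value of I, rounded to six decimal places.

Checks pass: Σm=0; 8 even; l₃=4∈[2,4].
(2·1+1)(2·3+1)(2·4+1) = 189
Δ: 0! 2! 6! / 9! → 1/252
sum: t=0:+1/36 = 1/36
3j²(1 3 4; 0 0 0) = Δ·Π!·Σ² = 4/63  (sign +1)
sum: t=0:+1/1440 = 1/1440
3j²(1 3 4; -1 -3 4) = Δ·Π!·Σ² = 1/9  (sign +1)
combine: 4πI² = 189·4/63·1/9 = 4/3
take √, sign +1: I = 0.32573501

0.325735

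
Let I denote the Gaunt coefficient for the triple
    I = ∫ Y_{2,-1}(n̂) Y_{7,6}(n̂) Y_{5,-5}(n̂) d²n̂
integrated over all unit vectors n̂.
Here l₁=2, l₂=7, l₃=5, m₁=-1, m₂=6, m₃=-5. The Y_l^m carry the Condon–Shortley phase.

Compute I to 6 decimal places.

Checks pass: Σm=0; 14 even; l₃=5∈[5,9].
(2·2+1)(2·7+1)(2·5+1) = 825
Δ: 4! 0! 10! / 15! → 1/15015
sum: t=2:+1/57600 = 1/57600
3j²(2 7 5; 0 0 0) = Δ·Π!·Σ² = 21/715  (sign -1)
sum: t=3:−1/21772800 = -1/21772800
3j²(2 7 5; -1 6 -5) = Δ·Π!·Σ² = 2/105  (sign -1)
combine: 4πI² = 825·21/715·2/105 = 6/13
take √, sign +1: I = 0.19164567

0.191646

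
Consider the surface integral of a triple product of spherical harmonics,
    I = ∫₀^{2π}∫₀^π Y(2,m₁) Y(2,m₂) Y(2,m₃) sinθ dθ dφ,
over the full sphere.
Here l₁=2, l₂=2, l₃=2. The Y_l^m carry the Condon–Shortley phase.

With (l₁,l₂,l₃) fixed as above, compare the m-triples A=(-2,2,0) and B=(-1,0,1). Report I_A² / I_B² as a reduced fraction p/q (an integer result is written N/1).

4/1

l's match ⇒ only the (l;m) 3-j factors differ between A and B.
A: triangle coeff Δ(2,2,2) = 1/630; Σ_t [2,2]: t=2:+1/8 = 1/8; (3j)²=2/35 [(2 2 2; -2 2 0)], sign=+1
B: triangle coeff Δ(2,2,2) = 1/630; Σ_t [1,2]: t=1:−1/2 t=2:+1/4 = -1/4; (3j)²=1/70 [(2 2 2; -1 0 1)], sign=+1
I_A²/I_B² = (2/35)/(1/70) = 4/1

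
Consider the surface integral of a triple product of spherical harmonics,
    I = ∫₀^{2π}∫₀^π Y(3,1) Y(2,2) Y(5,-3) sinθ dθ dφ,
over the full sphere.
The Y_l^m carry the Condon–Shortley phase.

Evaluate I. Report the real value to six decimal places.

-0.200476

Rules hold: Σm=0, L=10 even, 1≤5≤5.
N = 7·5·11 = 385
Δ = 0!·6!·4!/11! = 1/2310
Racah Σ t=0..0: t=0:+1/144 = 1/144
⇒ 3j(3 2 5; 0 0 0)² = 10/231, sgn -1
Racah Σ t=0..0: t=0:+1/1152 = 1/1152
⇒ 3j(3 2 5; 1 2 -3)² = 1/33, sgn +1
4πI² = N·(3j₀)²·(3jₘ)² = 50/99
I = -1·√(0.505051/4π) = -0.20047604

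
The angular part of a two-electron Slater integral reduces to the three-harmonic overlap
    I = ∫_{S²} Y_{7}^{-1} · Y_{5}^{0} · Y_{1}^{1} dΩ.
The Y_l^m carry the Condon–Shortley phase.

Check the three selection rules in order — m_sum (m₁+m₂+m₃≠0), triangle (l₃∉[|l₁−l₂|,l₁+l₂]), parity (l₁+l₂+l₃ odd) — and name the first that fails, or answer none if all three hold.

m₁+m₂+m₃ = -1 + 0 + 1 = 0  ✓
triangle: |7−5|=2 ≤ l₃=1 ≤ 7+5=12  ✗
parity: l₁+l₂+l₃ = 13 is odd

triangle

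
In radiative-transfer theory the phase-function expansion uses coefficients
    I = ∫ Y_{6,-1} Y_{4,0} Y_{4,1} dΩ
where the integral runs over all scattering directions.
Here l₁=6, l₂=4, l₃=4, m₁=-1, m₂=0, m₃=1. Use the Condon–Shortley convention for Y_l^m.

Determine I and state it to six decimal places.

m-sum 0 ✓  L=14 even ✓  2≤4≤10 ✓
Π(2lᵢ+1) = 13×9×9 = 1053
triangle coeff Δ(6,4,4) = 1/1261260
Σ_t [2,4]: t=2:+1/4608 t=3:−1/1296 t=4:+1/4608 = -7/20736
(3j)²=20/1287 [(6 4 4; 0 0 0)], sign=-1
Σ_t [2,4]: t=2:+1/11520 t=3:−1/1728 t=4:+1/3456 = -7/34560
(3j)²=7/858 [(6 4 4; -1 0 1)], sign=+1
⇒ 4πI² = 210/1573
I = (-1)√(210/1573/(4π)) = -0.10307192

-0.103072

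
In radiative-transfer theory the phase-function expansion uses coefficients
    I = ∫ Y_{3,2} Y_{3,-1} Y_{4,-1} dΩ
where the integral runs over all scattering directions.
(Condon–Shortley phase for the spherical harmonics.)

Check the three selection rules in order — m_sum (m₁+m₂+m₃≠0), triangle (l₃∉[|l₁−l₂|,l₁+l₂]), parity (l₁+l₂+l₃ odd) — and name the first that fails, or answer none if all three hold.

Σmᵢ = 0  ✓
l₃∈[|l₁−l₂|,l₁+l₂]=[0,6], have l₃=4  ✓
Σlᵢ = 10 ⇒ even  ✓

none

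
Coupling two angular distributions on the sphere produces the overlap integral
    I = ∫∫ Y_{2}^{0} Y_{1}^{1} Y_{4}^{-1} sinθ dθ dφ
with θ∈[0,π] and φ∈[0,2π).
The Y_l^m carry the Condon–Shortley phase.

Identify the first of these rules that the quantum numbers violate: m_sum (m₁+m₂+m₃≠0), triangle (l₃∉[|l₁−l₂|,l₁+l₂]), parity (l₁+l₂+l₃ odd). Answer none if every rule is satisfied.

triangle

Σmᵢ = 0  ✓
l₃∈[|l₁−l₂|,l₁+l₂]=[1,3], have l₃=4  ✗
Σlᵢ = 7 ⇒ odd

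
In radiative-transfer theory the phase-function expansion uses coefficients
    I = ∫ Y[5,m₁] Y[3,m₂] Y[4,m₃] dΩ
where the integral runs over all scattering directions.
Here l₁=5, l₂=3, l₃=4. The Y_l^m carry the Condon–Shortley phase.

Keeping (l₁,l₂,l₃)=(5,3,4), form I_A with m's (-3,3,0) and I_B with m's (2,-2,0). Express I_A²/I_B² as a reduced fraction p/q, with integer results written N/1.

9/1

Shared (l₁,l₂,l₃)=(5,3,4): N and (l;000)² cancel in I_A²/I_B².
A: Δ = 4!·6!·2!/13! = 1/180180; Racah Σ t=4..4: t=4:+1/2304 = 1/2304; ⇒ 3j(5 3 4; -3 3 0)² = 5/143, sgn +1
B: Δ = 4!·6!·2!/13! = 1/180180; Racah Σ t=0..1: t=0:+1/864 t=1:−1/576 = -1/1728; ⇒ 3j(5 3 4; 2 -2 0)² = 5/1287, sgn -1
I_A²/I_B² = (5/143)/(5/1287) = 9/1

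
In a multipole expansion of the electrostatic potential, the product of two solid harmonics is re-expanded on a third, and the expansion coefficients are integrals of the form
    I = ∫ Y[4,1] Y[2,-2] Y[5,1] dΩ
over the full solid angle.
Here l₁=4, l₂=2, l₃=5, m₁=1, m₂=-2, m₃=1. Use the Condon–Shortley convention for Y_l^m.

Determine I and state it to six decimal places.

0.000000

L=11 odd ⇒ parity kills the (l;000) factor ⇒ I = 0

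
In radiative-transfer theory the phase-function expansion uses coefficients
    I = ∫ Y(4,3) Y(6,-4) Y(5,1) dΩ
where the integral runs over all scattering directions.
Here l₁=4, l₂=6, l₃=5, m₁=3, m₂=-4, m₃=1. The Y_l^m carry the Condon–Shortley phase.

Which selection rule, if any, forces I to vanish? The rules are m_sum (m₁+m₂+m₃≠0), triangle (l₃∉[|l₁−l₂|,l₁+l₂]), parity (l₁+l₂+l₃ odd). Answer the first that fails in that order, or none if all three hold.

m₁+m₂+m₃ = 3 − 4 + 1 = 0  ✓
triangle: |4−6|=2 ≤ l₃=5 ≤ 4+6=10  ✓
parity: l₁+l₂+l₃ = 15 is odd  ✗

parity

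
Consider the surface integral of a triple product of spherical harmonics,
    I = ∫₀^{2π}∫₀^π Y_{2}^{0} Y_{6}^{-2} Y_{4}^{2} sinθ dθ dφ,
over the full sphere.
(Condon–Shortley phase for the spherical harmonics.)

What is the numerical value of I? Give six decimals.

0.206144

Rules hold: Σm=0, L=12 even, 4≤4≤8.
N = 5·13·9 = 585
Δ = 4!·0!·8!/13! = 1/6435
Racah Σ t=2..2: t=2:+1/2304 = 1/2304
⇒ 3j(2 6 4; 0 0 0)² = 5/143, sgn +1
Racah Σ t=2..2: t=2:+1/5760 = 1/5760
⇒ 3j(2 6 4; 0 -2 2)² = 56/2145, sgn +1
4πI² = N·(3j₀)²·(3jₘ)² = 840/1573
I = +1·√(0.534011/4π) = 0.20614383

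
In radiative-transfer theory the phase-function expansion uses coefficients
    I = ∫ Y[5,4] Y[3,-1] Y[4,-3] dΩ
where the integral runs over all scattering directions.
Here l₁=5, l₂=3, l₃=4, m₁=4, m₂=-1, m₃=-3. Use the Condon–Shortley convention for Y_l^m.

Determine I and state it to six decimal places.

m-sum 0 ✓  L=12 even ✓  2≤4≤8 ✓
Π(2lᵢ+1) = 11×7×9 = 693
triangle coeff Δ(5,3,4) = 1/180180
Σ_t [1,3]: t=1:−1/576 t=2:+1/144 t=3:−1/576 = 1/288
(3j)²=20/1001 [(5 3 4; 0 0 0)], sign=+1
Σ_t [0,1]: t=0:+1/5760 t=1:−1/4320 = -1/17280
(3j)²=7/4290 [(5 3 4; 4 -1 -3)], sign=+1
⇒ 4πI² = 42/1859
I = (+1)√(42/1859/(4π)) = 0.04240138

0.042401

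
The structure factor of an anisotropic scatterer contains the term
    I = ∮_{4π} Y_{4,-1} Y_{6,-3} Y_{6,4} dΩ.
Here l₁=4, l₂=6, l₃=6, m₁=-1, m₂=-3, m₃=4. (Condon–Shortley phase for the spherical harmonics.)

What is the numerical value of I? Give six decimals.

m-sum 0 ✓  L=16 even ✓  2≤6≤10 ✓
Π(2lᵢ+1) = 9×13×13 = 1521
triangle coeff Δ(4,6,6) = 1/15315300
Σ_t [0,4]: t=0:+1/829440 t=1:−1/25920 t=2:+1/9216 t=3:−1/25920 t=4:+1/829440 = 7/207360
(3j)²=28/2431 [(4 6 6; 0 0 0)], sign=+1
Σ_t [1,3]: t=1:−1/207360 t=2:+1/120960 t=3:−1/967680 = 1/414720
(3j)²=21/4862 [(4 6 6; -1 -3 4)], sign=+1
⇒ 4πI² = 2646/34969
I = (+1)√(2646/34969/(4π)) = 0.07759762

0.077598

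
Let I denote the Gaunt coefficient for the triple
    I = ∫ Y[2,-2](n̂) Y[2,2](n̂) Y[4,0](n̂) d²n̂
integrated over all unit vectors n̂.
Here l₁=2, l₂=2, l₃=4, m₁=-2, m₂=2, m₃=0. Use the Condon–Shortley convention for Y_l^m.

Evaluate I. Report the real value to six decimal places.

0.040299

m-sum 0 ✓  L=8 even ✓  0≤4≤4 ✓
Π(2lᵢ+1) = 5×5×9 = 225
triangle coeff Δ(2,2,4) = 1/630
Σ_t [0,0]: t=0:+1/16 = 1/16
(3j)²=2/35 [(2 2 4; 0 0 0)], sign=+1
Σ_t [0,0]: t=0:+1/576 = 1/576
(3j)²=1/630 [(2 2 4; -2 2 0)], sign=+1
⇒ 4πI² = 1/49
I = (+1)√(1/49/(4π)) = 0.04029926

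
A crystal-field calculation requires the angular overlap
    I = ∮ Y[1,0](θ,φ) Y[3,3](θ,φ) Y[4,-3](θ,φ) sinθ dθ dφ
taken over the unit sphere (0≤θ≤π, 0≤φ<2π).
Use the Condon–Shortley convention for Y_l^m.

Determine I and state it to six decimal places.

Checks pass: Σm=0; 8 even; l₃=4∈[2,4].
(2·1+1)(2·3+1)(2·4+1) = 189
Δ: 0! 2! 6! / 9! → 1/252
sum: t=0:+1/36 = 1/36
3j²(1 3 4; 0 0 0) = Δ·Π!·Σ² = 4/63  (sign +1)
sum: t=0:+1/720 = 1/720
3j²(1 3 4; 0 3 -3) = Δ·Π!·Σ² = 1/36  (sign -1)
combine: 4πI² = 189·4/63·1/36 = 1/3
take √, sign -1: I = -0.16286750

-0.162868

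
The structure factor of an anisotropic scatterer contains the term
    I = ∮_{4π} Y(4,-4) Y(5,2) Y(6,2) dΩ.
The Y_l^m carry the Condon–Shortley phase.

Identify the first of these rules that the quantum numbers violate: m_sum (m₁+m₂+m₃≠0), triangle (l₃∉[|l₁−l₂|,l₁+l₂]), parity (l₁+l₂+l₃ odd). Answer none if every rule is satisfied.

parity

m₁+m₂+m₃ = -4 + 2 + 2 = 0  ✓
triangle: |4−5|=1 ≤ l₃=6 ≤ 4+5=9  ✓
parity: l₁+l₂+l₃ = 15 is odd  ✗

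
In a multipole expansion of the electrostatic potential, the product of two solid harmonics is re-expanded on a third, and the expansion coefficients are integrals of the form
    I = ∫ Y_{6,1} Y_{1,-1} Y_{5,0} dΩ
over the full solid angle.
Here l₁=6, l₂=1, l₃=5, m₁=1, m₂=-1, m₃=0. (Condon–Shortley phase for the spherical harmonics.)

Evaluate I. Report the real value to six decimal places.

-0.187239

m-sum 0 ✓  L=12 even ✓  5≤5≤7 ✓
Π(2lᵢ+1) = 13×3×11 = 429
triangle coeff Δ(6,1,5) = 1/858
Σ_t [1,1]: t=1:−1/14400 = -1/14400
(3j)²=6/143 [(6 1 5; 0 0 0)], sign=+1
Σ_t [0,0]: t=0:+1/28800 = 1/28800
(3j)²=7/286 [(6 1 5; 1 -1 0)], sign=-1
⇒ 4πI² = 63/143
I = (-1)√(63/143/(4π)) = -0.18723944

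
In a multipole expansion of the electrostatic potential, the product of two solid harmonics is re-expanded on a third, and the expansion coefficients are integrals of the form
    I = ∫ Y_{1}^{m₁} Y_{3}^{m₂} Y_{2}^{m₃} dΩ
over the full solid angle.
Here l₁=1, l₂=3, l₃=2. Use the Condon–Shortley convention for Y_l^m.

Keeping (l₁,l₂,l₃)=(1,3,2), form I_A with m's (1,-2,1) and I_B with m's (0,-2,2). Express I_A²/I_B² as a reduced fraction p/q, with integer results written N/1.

l's match ⇒ only the (l;m) 3-j factors differ between A and B.
A: triangle coeff Δ(1,3,2) = 1/105; Σ_t [0,0]: t=0:+1/12 = 1/12; (3j)²=2/21 [(1 3 2; 1 -2 1)], sign=-1
B: triangle coeff Δ(1,3,2) = 1/105; Σ_t [1,1]: t=1:−1/24 = -1/24; (3j)²=1/21 [(1 3 2; 0 -2 2)], sign=-1
I_A²/I_B² = (2/21)/(1/21) = 2/1

2/1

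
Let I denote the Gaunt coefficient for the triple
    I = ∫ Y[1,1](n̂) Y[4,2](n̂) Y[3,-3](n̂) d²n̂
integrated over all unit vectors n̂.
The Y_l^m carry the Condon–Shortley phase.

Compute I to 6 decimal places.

0.061558

Checks pass: Σm=0; 8 even; l₃=3∈[3,5].
(2·1+1)(2·4+1)(2·3+1) = 189
Δ: 2! 0! 6! / 9! → 1/252
sum: t=1:−1/36 = -1/36
3j²(1 4 3; 0 0 0) = Δ·Π!·Σ² = 4/63  (sign +1)
sum: t=0:+1/1440 = 1/1440
3j²(1 4 3; 1 2 -3) = Δ·Π!·Σ² = 1/252  (sign +1)
combine: 4πI² = 189·4/63·1/252 = 1/21
take √, sign +1: I = 0.06155813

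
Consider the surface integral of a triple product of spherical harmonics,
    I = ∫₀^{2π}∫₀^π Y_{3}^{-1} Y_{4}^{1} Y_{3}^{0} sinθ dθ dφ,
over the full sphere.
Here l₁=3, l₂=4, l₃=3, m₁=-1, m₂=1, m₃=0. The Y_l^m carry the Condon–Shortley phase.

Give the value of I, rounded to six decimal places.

Rules hold: Σm=0, L=10 even, 1≤3≤7.
N = 7·9·7 = 441
Δ = 4!·2!·4!/11! = 1/34650
Racah Σ t=1..3: t=1:−1/72 t=2:+1/16 t=3:−1/72 = 5/144
⇒ 3j(3 4 3; 0 0 0)² = 2/77, sgn -1
Racah Σ t=2..4: t=2:+1/48 t=3:−1/24 t=4:+1/288 = -5/288
⇒ 3j(3 4 3; -1 1 0)² = 5/462, sgn +1
4πI² = N·(3j₀)²·(3jₘ)² = 15/121
I = -1·√(0.123967/4π) = -0.09932258

-0.099323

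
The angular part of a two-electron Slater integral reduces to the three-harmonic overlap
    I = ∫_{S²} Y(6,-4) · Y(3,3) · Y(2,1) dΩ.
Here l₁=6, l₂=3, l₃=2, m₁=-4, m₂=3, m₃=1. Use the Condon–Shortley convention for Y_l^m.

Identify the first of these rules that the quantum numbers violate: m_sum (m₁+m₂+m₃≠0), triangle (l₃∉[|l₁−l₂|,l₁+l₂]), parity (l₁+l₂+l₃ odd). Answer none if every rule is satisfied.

triangle

Σmᵢ = 0  ✓
l₃∈[|l₁−l₂|,l₁+l₂]=[3,9], have l₃=2  ✗
Σlᵢ = 11 ⇒ odd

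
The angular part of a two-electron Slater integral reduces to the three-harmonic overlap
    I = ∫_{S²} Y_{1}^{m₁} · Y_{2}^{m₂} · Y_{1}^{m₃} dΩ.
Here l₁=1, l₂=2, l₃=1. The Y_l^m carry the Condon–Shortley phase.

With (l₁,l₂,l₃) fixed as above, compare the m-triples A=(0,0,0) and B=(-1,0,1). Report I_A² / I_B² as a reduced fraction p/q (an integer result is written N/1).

4/1

l's match ⇒ only the (l;m) 3-j factors differ between A and B.
A: triangle coeff Δ(1,2,1) = 1/30; Σ_t [1,1]: t=1:−1/1 = -1/1; (3j)²=2/15 [(1 2 1; 0 0 0)], sign=+1
B: triangle coeff Δ(1,2,1) = 1/30; Σ_t [2,2]: t=2:+1/4 = 1/4; (3j)²=1/30 [(1 2 1; -1 0 1)], sign=+1
I_A²/I_B² = (2/15)/(1/30) = 4/1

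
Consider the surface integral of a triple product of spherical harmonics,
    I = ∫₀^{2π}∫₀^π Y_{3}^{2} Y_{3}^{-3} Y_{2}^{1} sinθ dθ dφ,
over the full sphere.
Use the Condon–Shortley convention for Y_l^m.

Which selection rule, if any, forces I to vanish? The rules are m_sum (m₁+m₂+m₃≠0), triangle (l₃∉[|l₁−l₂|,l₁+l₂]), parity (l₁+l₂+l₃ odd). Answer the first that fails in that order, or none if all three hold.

Σmᵢ = 0  ✓
l₃∈[|l₁−l₂|,l₁+l₂]=[0,6], have l₃=2  ✓
Σlᵢ = 8 ⇒ even  ✓

none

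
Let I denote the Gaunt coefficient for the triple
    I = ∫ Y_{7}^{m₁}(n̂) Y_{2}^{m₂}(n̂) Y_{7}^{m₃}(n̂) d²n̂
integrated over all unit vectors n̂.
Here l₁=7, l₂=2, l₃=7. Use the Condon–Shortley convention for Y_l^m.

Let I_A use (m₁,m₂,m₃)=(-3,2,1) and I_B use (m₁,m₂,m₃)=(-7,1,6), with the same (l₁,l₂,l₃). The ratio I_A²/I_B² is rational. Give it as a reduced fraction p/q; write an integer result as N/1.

Same 7,2,7: normalisation and zero-m 3j drop out of the ratio.
A: Δ: 2! 12! 2! / 17! → 1/185640; sum: t=2:+1/3870720 = 1/3870720; 3j²(7 2 7; -3 2 1) = Δ·Π!·Σ² = 135/6188  (sign +1)
B: Δ: 2! 12! 2! / 17! → 1/185640; sum: t=2:+1/958003200 = 1/958003200; 3j²(7 2 7; -7 1 6) = Δ·Π!·Σ² = 13/680  (sign -1)
I_A²/I_B² = (135/6188)/(13/680) = 1350/1183

1350/1183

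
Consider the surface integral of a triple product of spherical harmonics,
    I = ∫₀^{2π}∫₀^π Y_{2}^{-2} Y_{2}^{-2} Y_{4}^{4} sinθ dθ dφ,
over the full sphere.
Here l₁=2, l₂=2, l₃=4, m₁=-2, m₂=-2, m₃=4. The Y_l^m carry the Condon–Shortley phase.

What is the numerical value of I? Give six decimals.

0.337168

Checks pass: Σm=0; 8 even; l₃=4∈[0,4].
(2·2+1)(2·2+1)(2·4+1) = 225
Δ: 0! 4! 4! / 9! → 1/630
sum: t=0:+1/16 = 1/16
3j²(2 2 4; 0 0 0) = Δ·Π!·Σ² = 2/35  (sign +1)
sum: t=0:+1/576 = 1/576
3j²(2 2 4; -2 -2 4) = Δ·Π!·Σ² = 1/9  (sign +1)
combine: 4πI² = 225·2/35·1/9 = 10/7
take √, sign +1: I = 0.33716777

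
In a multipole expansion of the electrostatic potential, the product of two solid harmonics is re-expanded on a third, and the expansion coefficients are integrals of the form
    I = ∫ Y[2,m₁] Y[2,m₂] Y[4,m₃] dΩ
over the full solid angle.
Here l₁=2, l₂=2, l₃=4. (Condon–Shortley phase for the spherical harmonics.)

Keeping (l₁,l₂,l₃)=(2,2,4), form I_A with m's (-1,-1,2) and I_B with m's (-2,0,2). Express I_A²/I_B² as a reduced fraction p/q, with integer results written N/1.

8/3

Same 2,2,4: normalisation and zero-m 3j drop out of the ratio.
A: Δ: 0! 4! 4! / 9! → 1/630; sum: t=0:+1/36 = 1/36; 3j²(2 2 4; -1 -1 2) = Δ·Π!·Σ² = 4/63  (sign +1)
B: Δ: 0! 4! 4! / 9! → 1/630; sum: t=0:+1/96 = 1/96; 3j²(2 2 4; -2 0 2) = Δ·Π!·Σ² = 1/42  (sign +1)
I_A²/I_B² = (4/63)/(1/42) = 8/3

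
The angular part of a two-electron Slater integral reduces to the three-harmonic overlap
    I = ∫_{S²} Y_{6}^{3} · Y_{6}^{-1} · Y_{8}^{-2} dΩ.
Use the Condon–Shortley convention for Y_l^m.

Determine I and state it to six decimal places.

-0.116362

m-sum 0 ✓  L=20 even ✓  0≤8≤12 ✓
Π(2lᵢ+1) = 13×13×17 = 2873
triangle coeff Δ(6,6,8) = 1/1309458150
Σ_t [0,4]: t=0:+1/49766400 t=1:−1/3110400 t=2:+1/1327104 t=3:−1/3110400 t=4:+1/49766400 = 1/6635520
(3j)²=350/46189 [(6 6 8; 0 0 0)], sign=+1
Σ_t [0,3]: t=0:+1/12441600 t=1:−1/4976640 t=2:+1/14515200 t=3:−1/348364800 = -19/348364800
(3j)²=19/2431 [(6 6 8; 3 -1 -2)], sign=-1
⇒ 4πI² = 350/2057
I = (-1)√(350/2057/(4π)) = -0.11636221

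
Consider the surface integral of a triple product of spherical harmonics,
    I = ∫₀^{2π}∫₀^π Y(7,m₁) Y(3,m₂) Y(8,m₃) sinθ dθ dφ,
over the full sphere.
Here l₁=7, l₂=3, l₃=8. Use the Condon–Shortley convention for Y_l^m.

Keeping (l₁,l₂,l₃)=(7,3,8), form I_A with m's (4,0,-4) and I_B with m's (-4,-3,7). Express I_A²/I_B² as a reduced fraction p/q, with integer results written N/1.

Shared (l₁,l₂,l₃)=(7,3,8): N and (l;000)² cancel in I_A²/I_B².
A: Δ = 2!·12!·4!/19! = 1/5290740; Racah Σ t=0..2: t=0:+1/26127360 t=1:−1/29030400 t=2:+1/479001600 = 17/2874009600; ⇒ 3j(7 3 8; 4 0 -4)² = 17/25935, sgn +1
B: Δ = 2!·12!·4!/19! = 1/5290740; Racah Σ t=0..0: t=0:+1/1916006400 = 1/1916006400; ⇒ 3j(7 3 8; -4 -3 7)² = 15/1292, sgn -1
I_A²/I_B² = (17/25935)/(15/1292) = 1156/20475

1156/20475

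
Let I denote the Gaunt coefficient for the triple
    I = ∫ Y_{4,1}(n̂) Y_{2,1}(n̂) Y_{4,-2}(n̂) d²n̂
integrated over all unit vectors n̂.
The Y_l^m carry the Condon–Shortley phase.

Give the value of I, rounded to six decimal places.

Rules hold: Σm=0, L=10 even, 2≤4≤6.
N = 9·5·9 = 405
Δ = 2!·6!·2!/11! = 1/13860
Racah Σ t=0..2: t=0:+1/192 t=1:−1/36 t=2:+1/192 = -5/288
⇒ 3j(4 2 4; 0 0 0)² = 20/693, sgn -1
Racah Σ t=1..2: t=1:−1/96 t=2:+1/240 = -1/160
⇒ 3j(4 2 4; 1 1 -2)² = 27/1540, sgn -1
4πI² = N·(3j₀)²·(3jₘ)² = 1215/5929
I = +1·√(0.204925/4π) = 0.12770047

0.127700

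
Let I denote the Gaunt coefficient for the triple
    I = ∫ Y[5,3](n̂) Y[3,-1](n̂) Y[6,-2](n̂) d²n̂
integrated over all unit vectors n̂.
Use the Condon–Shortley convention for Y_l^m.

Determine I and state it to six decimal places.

-0.145631

Checks pass: Σm=0; 14 even; l₃=6∈[2,8].
(2·5+1)(2·3+1)(2·6+1) = 1001
Δ: 2! 8! 4! / 15! → 1/675675
sum: t=0:+1/8640 t=1:−1/2304 t=2:+1/8640 = -7/34560
3j²(5 3 6; 0 0 0) = Δ·Π!·Σ² = 7/429  (sign -1)
sum: t=0:+1/11520 t=1:−1/30240 t=2:+1/1935360 = 1/18432
3j²(5 3 6; 3 -1 -2) = Δ·Π!·Σ² = 7/429  (sign +1)
combine: 4πI² = 1001·7/429·7/429 = 343/1287
take √, sign -1: I = -0.14563067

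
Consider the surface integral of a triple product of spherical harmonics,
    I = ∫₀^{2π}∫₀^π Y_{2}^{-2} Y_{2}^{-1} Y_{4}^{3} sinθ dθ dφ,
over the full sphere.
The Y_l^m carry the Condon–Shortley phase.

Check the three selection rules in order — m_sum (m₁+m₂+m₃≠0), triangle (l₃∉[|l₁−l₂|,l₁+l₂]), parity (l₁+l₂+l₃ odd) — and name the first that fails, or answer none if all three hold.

azimuthal sum: -2 − 1 + 3 = 0  ✓
0 ≤ 4 ≤ 4 (triangle on l)  ✓
L = 2 + 2 + 4 = 8 (even)  ✓

none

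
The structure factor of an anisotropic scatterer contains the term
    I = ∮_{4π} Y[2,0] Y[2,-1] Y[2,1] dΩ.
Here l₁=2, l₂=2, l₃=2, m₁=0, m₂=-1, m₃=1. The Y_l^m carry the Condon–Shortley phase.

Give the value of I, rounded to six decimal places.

-0.090112

Rules hold: Σm=0, L=6 even, 0≤2≤4.
N = 5·5·5 = 125
Δ = 2!·2!·2!/7! = 1/630
Racah Σ t=0..2: t=0:+1/8 t=1:−1/1 t=2:+1/8 = -3/4
⇒ 3j(2 2 2; 0 0 0)² = 2/35, sgn -1
Racah Σ t=0..1: t=0:+1/4 t=1:−1/2 = -1/4
⇒ 3j(2 2 2; 0 -1 1)² = 1/70, sgn +1
4πI² = N·(3j₀)²·(3jₘ)² = 5/49
I = -1·√(0.102041/4π) = -0.09011188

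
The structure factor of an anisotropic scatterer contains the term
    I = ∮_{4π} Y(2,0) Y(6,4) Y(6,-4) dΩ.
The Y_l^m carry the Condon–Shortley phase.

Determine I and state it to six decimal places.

-0.022938

m-sum 0 ✓  L=14 even ✓  4≤6≤8 ✓
Π(2lᵢ+1) = 5×13×13 = 845
triangle coeff Δ(2,6,6) = 1/90090
Σ_t [0,2]: t=0:+1/69120 t=1:−1/14400 t=2:+1/69120 = -7/172800
(3j)²=14/715 [(2 6 6; 0 0 0)], sign=-1
Σ_t [0,2]: t=0:+1/14515200 t=1:−1/362880 t=2:+1/322560 = 1/2419200
(3j)²=2/5005 [(2 6 6; 0 4 -4)], sign=+1
⇒ 4πI² = 4/605
I = (-1)√(4/605/(4π)) = -0.02293757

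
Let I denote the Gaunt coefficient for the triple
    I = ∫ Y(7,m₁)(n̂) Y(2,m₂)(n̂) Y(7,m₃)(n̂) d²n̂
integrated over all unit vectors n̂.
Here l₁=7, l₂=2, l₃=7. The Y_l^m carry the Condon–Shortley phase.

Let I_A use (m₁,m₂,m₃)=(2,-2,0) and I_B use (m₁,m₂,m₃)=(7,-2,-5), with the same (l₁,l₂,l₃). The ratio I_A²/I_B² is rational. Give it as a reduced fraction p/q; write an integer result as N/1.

Same 7,2,7: normalisation and zero-m 3j drop out of the ratio.
A: Δ: 2! 12! 2! / 17! → 1/185640; sum: t=0:+1/2419200 = 1/2419200; 3j²(7 2 7; 2 -2 0) = Δ·Π!·Σ² = 27/1105  (sign -1)
B: Δ: 2! 12! 2! / 17! → 1/185640; sum: t=0:+1/1916006400 = 1/1916006400; 3j²(7 2 7; 7 -2 -5) = Δ·Π!·Σ² = 1/340  (sign +1)
I_A²/I_B² = (27/1105)/(1/340) = 108/13

108/13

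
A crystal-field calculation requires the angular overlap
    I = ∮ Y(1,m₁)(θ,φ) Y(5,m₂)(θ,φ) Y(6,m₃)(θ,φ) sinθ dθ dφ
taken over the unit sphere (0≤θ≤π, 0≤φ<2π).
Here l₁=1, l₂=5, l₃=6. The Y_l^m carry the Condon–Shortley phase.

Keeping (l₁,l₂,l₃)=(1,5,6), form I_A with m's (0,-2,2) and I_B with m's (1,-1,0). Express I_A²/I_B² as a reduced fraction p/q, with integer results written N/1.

32/15

Same 1,5,6: normalisation and zero-m 3j drop out of the ratio.
A: Δ: 0! 2! 10! / 13! → 1/858; sum: t=0:+1/30240 = 1/30240; 3j²(1 5 6; 0 -2 2) = Δ·Π!·Σ² = 16/429  (sign +1)
B: Δ: 0! 2! 10! / 13! → 1/858; sum: t=0:+1/34560 = 1/34560; 3j²(1 5 6; 1 -1 0) = Δ·Π!·Σ² = 5/286  (sign +1)
I_A²/I_B² = (16/429)/(5/286) = 32/15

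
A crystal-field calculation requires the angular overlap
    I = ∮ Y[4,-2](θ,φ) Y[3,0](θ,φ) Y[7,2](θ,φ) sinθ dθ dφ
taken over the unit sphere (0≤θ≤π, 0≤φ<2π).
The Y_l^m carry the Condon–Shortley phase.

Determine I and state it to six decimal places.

Rules hold: Σm=0, L=14 even, 1≤7≤7.
N = 9·7·15 = 945
Δ = 0!·8!·6!/15! = 1/45045
Racah Σ t=0..0: t=0:+1/20736 = 1/20736
⇒ 3j(4 3 7; 0 0 0)² = 35/1287, sgn -1
Racah Σ t=0..0: t=0:+1/51840 = 1/51840
⇒ 3j(4 3 7; -2 0 2)² = 8/429, sgn -1
4πI² = N·(3j₀)²·(3jₘ)² = 9800/20449
I = +1·√(0.479241/4π) = 0.19528643

0.195286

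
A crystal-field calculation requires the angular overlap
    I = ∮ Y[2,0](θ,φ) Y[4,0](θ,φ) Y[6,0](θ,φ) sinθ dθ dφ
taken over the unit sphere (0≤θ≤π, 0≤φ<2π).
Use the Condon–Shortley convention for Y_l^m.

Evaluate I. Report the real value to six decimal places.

Rules hold: Σm=0, L=12 even, 2≤6≤6.
N = 5·9·13 = 585
Δ = 0!·4!·8!/13! = 1/6435
Racah Σ t=0..0: t=0:+1/2304 = 1/2304
⇒ 3j(2 4 6; 0 0 0)² = 5/143, sgn +1
(m-triple is (0,0,0) — same symbol as above.)
4πI² = N·(3j₀)²·(3jₘ)² = 1125/1573
I = +1·√(0.715194/4π) = 0.23856513

0.238565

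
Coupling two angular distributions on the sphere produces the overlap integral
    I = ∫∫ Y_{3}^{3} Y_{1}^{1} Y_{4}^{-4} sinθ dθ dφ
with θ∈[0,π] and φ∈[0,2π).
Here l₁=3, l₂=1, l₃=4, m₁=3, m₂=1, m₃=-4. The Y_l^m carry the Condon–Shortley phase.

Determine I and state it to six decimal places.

m-sum 0 ✓  L=8 even ✓  2≤4≤4 ✓
Π(2lᵢ+1) = 7×3×9 = 189
triangle coeff Δ(3,1,4) = 1/252
Σ_t [0,0]: t=0:+1/36 = 1/36
(3j)²=4/63 [(3 1 4; 0 0 0)], sign=+1
Σ_t [0,0]: t=0:+1/1440 = 1/1440
(3j)²=1/9 [(3 1 4; 3 1 -4)], sign=+1
⇒ 4πI² = 4/3
I = (+1)√(4/3/(4π)) = 0.32573501

0.325735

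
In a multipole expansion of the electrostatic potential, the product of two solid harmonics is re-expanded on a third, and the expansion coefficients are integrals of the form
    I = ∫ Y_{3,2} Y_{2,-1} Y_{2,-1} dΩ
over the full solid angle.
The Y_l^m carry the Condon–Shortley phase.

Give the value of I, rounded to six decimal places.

0.000000

L=7 odd ⇒ parity kills the (l;000) factor ⇒ I = 0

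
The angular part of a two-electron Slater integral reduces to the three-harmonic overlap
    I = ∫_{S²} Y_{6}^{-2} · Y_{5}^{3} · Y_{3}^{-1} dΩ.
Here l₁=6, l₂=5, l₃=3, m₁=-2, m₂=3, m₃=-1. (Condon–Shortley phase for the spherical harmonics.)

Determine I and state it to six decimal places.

Checks pass: Σm=0; 14 even; l₃=3∈[1,11].
(2·6+1)(2·5+1)(2·3+1) = 1001
Δ: 8! 4! 2! / 15! → 1/675675
sum: t=3:−1/8640 t=4:+1/2304 t=5:−1/8640 = 7/34560
3j²(6 5 3; 0 0 0) = Δ·Π!·Σ² = 7/429  (sign -1)
sum: t=6:+1/11520 t=7:−1/30240 t=8:+1/1935360 = 1/18432
3j²(6 5 3; -2 3 -1) = Δ·Π!·Σ² = 7/429  (sign +1)
combine: 4πI² = 1001·7/429·7/429 = 343/1287
take √, sign -1: I = -0.14563067

-0.145631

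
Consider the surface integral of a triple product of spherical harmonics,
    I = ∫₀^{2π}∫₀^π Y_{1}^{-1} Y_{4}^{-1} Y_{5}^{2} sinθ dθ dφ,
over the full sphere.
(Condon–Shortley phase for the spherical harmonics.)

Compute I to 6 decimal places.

0.225034

m-sum 0 ✓  L=10 even ✓  3≤5≤5 ✓
Π(2lᵢ+1) = 3×9×11 = 297
triangle coeff Δ(1,4,5) = 1/495
Σ_t [0,0]: t=0:+1/576 = 1/576
(3j)²=5/99 [(1 4 5; 0 0 0)], sign=-1
Σ_t [0,0]: t=0:+1/1440 = 1/1440
(3j)²=7/165 [(1 4 5; -1 -1 2)], sign=-1
⇒ 4πI² = 7/11
I = (+1)√(7/11/(4π)) = 0.22503380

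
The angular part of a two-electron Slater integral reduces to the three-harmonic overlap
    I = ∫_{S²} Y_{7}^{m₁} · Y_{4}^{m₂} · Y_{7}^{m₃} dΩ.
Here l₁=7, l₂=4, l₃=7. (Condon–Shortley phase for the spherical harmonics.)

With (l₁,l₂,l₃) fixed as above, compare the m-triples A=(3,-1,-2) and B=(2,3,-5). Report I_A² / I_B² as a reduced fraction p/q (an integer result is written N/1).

Shared (l₁,l₂,l₃)=(7,4,7): N and (l;000)² cancel in I_A²/I_B².
A: Δ = 4!·10!·4!/19! = 1/58198140; Racah Σ t=0..3: t=0:+1/2488320 t=1:−1/725760 t=2:+1/1935360 t=3:−1/52254720 = -5/10450944; ⇒ 3j(7 4 7; 3 -1 -2)² = 31250/2909907, sgn +1
B: Δ = 4!·10!·4!/19! = 1/58198140; Racah Σ t=3..4: t=3:−1/11612160 t=4:+1/52254720 = -1/14929920; ⇒ 3j(7 4 7; 2 3 -5)² = 1225/75582, sgn -1
I_A²/I_B² = (31250/2909907)/(1225/75582) = 2500/3773

2500/3773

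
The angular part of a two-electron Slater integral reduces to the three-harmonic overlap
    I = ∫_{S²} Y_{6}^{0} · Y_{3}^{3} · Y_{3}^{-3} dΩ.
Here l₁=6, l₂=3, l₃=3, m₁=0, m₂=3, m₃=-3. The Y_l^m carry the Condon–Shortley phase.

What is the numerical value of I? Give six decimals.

0.011854

m-sum 0 ✓  L=12 even ✓  3≤3≤9 ✓
Π(2lᵢ+1) = 13×7×7 = 637
triangle coeff Δ(6,3,3) = 1/12012
Σ_t [3,3]: t=3:−1/1296 = -1/1296
(3j)²=100/3003 [(6 3 3; 0 0 0)], sign=+1
Σ_t [6,6]: t=6:+1/518400 = 1/518400
(3j)²=1/12012 [(6 3 3; 0 3 -3)], sign=+1
⇒ 4πI² = 25/14157
I = (+1)√(25/14157/(4π)) = 0.01185440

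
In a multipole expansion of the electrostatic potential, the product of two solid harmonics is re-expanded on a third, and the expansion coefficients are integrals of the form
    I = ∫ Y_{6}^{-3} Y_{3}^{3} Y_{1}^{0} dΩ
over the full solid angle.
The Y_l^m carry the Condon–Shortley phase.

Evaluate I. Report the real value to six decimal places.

0.000000

|6−3|≤1≤6+3 violated ⇒ I = 0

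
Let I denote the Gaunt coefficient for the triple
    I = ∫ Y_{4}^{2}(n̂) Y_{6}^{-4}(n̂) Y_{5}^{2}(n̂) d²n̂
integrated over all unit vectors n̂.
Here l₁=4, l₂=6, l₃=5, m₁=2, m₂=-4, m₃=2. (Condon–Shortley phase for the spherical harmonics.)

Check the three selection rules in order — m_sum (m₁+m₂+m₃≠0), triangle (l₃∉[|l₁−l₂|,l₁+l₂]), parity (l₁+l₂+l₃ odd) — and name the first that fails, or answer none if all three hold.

m₁+m₂+m₃ = 2 − 4 + 2 = 0  ✓
triangle: |4−6|=2 ≤ l₃=5 ≤ 4+6=10  ✓
parity: l₁+l₂+l₃ = 15 is odd  ✗

parity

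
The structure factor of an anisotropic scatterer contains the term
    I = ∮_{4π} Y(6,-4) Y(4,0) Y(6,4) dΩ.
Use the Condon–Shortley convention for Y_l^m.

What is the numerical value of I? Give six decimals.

-0.144819

Rules hold: Σm=0, L=16 even, 2≤6≤10.
N = 13·9·13 = 1521
Δ = 4!·8!·4!/17! = 1/15315300
Racah Σ t=0..4: t=0:+1/829440 t=1:−1/25920 t=2:+1/9216 t=3:−1/25920 t=4:+1/829440 = 7/207360
⇒ 3j(6 4 6; 0 0 0)² = 28/2431, sgn +1
Racah Σ t=2..4: t=2:+1/645120 t=3:−1/181440 t=4:+1/829440 = -1/362880
⇒ 3j(6 4 6; -4 0 4)² = 256/17017, sgn -1
4πI² = N·(3j₀)²·(3jₘ)² = 9216/34969
I = -1·√(0.263548/4π) = -0.14481872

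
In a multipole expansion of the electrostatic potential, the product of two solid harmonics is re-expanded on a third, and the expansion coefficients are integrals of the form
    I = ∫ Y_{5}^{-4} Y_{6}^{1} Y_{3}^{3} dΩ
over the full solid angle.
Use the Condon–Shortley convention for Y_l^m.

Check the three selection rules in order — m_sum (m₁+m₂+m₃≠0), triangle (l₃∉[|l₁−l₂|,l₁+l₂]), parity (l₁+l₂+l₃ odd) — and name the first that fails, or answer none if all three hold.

azimuthal sum: -4 + 1 + 3 = 0  ✓
1 ≤ 3 ≤ 11 (triangle on l)  ✓
L = 5 + 6 + 3 = 14 (even)  ✓

none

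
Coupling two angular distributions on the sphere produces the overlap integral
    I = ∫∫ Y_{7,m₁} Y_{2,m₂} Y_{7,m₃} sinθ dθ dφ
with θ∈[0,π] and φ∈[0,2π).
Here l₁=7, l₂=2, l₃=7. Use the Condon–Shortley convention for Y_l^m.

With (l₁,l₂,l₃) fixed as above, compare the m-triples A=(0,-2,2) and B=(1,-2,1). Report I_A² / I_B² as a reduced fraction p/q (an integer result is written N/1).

l's match ⇒ only the (l;m) 3-j factors differ between A and B.
A: triangle coeff Δ(7,2,7) = 1/185640; Σ_t [0,0]: t=0:+1/2419200 = 1/2419200; (3j)²=27/1105 [(7 2 7; 0 -2 2)], sign=-1
B: triangle coeff Δ(7,2,7) = 1/185640; Σ_t [0,0]: t=0:+1/2073600 = 1/2073600; (3j)²=28/1105 [(7 2 7; 1 -2 1)], sign=+1
I_A²/I_B² = (27/1105)/(28/1105) = 27/28

27/28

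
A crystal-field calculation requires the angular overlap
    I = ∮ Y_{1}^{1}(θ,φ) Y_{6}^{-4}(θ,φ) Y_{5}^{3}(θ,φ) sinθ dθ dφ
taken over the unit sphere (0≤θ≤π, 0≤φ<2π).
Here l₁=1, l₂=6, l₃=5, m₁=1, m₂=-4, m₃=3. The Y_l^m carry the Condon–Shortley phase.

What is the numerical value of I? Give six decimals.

0.274090

m-sum 0 ✓  L=12 even ✓  5≤5≤7 ✓
Π(2lᵢ+1) = 3×13×11 = 429
triangle coeff Δ(1,6,5) = 1/858
Σ_t [1,1]: t=1:−1/14400 = -1/14400
(3j)²=6/143 [(1 6 5; 0 0 0)], sign=+1
Σ_t [0,0]: t=0:+1/161280 = 1/161280
(3j)²=15/286 [(1 6 5; 1 -4 3)], sign=+1
⇒ 4πI² = 135/143
I = (+1)√(135/143/(4π)) = 0.27409047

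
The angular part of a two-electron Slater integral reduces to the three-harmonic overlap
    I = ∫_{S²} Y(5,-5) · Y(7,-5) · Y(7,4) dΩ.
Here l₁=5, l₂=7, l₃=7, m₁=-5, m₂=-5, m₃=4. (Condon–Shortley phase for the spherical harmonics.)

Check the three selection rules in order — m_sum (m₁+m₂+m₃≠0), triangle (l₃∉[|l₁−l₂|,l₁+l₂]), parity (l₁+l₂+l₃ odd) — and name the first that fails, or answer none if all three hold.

m₁+m₂+m₃ = -5 − 5 + 4 = -6  ✗
triangle: |5−7|=2 ≤ l₃=7 ≤ 5+7=12
parity: l₁+l₂+l₃ = 19 is odd

m_sum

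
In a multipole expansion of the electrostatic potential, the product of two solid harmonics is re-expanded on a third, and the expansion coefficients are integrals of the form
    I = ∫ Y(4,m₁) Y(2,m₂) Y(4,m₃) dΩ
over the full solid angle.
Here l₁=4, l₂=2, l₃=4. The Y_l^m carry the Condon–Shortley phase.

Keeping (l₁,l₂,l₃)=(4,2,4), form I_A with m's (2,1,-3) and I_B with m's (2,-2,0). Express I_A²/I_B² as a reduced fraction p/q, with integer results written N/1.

35/36

l's match ⇒ only the (l;m) 3-j factors differ between A and B.
A: triangle coeff Δ(4,2,4) = 1/13860; Σ_t [1,2]: t=1:−1/240 t=2:+1/1440 = -1/288; (3j)²=5/132 [(4 2 4; 2 1 -3)], sign=+1
B: triangle coeff Δ(4,2,4) = 1/13860; Σ_t [0,0]: t=0:+1/192 = 1/192; (3j)²=3/77 [(4 2 4; 2 -2 0)], sign=+1
I_A²/I_B² = (5/132)/(3/77) = 35/36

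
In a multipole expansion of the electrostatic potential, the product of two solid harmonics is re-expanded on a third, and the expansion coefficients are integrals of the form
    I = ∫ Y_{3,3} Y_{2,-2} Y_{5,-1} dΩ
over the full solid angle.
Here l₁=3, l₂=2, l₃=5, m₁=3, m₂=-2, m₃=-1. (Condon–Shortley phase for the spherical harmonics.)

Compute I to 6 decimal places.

-0.023961

m-sum 0 ✓  L=10 even ✓  1≤5≤5 ✓
Π(2lᵢ+1) = 7×5×11 = 385
triangle coeff Δ(3,2,5) = 1/2310
Σ_t [0,0]: t=0:+1/144 = 1/144
(3j)²=10/231 [(3 2 5; 0 0 0)], sign=-1
Σ_t [0,0]: t=0:+1/17280 = 1/17280
(3j)²=1/2310 [(3 2 5; 3 -2 -1)], sign=+1
⇒ 4πI² = 5/693
I = (-1)√(5/693/(4π)) = -0.02396147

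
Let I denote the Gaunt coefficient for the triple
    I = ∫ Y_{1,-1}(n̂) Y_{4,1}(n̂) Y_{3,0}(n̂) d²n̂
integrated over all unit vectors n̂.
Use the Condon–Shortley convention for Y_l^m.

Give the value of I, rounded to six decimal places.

-0.194664

Rules hold: Σm=0, L=8 even, 3≤3≤5.
N = 3·9·7 = 189
Δ = 2!·0!·6!/9! = 1/252
Racah Σ t=1..1: t=1:−1/36 = -1/36
⇒ 3j(1 4 3; 0 0 0)² = 4/63, sgn +1
Racah Σ t=2..2: t=2:+1/72 = 1/72
⇒ 3j(1 4 3; -1 1 0)² = 5/126, sgn -1
4πI² = N·(3j₀)²·(3jₘ)² = 10/21
I = -1·√(0.47619/4π) = -0.19466390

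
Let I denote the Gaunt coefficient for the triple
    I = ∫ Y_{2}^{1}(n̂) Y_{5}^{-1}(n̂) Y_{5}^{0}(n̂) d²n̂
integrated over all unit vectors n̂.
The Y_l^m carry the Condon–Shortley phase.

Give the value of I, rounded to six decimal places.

m-sum 0 ✓  L=12 even ✓  3≤5≤7 ✓
Π(2lᵢ+1) = 5×11×11 = 605
triangle coeff Δ(2,5,5) = 1/38610
Σ_t [0,2]: t=0:+1/2880 t=1:−1/576 t=2:+1/2880 = -1/960
(3j)²=10/429 [(2 5 5; 0 0 0)], sign=+1
Σ_t [0,1]: t=0:+1/1152 t=1:−1/1440 = 1/5760
(3j)²=1/858 [(2 5 5; 1 -1 0)], sign=-1
⇒ 4πI² = 25/1521
I = (-1)√(25/1521/(4π)) = -0.03616600

-0.036166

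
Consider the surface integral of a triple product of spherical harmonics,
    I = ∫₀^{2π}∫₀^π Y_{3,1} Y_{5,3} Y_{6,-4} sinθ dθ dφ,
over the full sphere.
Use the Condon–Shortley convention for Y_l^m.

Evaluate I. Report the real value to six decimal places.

Rules hold: Σm=0, L=14 even, 2≤6≤8.
N = 7·11·13 = 1001
Δ = 2!·4!·8!/15! = 1/675675
Racah Σ t=0..2: t=0:+1/8640 t=1:−1/2304 t=2:+1/8640 = -7/34560
⇒ 3j(3 5 6; 0 0 0)² = 7/429, sgn -1
Racah Σ t=0..2: t=0:+1/322560 t=1:−1/30240 t=2:+1/69120 = -1/64512
⇒ 3j(3 5 6; 1 3 -4)² = 10/1001, sgn -1
4πI² = N·(3j₀)²·(3jₘ)² = 70/429
I = +1·√(0.16317/4π) = 0.11395029

0.113950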